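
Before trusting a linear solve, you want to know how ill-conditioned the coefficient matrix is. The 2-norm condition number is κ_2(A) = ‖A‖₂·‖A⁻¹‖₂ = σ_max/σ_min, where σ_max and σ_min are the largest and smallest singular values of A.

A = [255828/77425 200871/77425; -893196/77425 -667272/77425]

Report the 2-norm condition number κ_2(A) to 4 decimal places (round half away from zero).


M = AᵀA = [1381195296/9591409 1035828972/9591409; 1035828972/9591409 776961729/9591409]. tr(M)=2158157025/9591409, det(M)=20250000/9591409
eigenvalues of AᵀA: λ = (tr ± √(tr²−4·det))/2 = 225, 90000/9591409
κ_2(A) = √(λ_max/λ_min) = √(225 / (90000/9591409)) = 154.8500

154.8500


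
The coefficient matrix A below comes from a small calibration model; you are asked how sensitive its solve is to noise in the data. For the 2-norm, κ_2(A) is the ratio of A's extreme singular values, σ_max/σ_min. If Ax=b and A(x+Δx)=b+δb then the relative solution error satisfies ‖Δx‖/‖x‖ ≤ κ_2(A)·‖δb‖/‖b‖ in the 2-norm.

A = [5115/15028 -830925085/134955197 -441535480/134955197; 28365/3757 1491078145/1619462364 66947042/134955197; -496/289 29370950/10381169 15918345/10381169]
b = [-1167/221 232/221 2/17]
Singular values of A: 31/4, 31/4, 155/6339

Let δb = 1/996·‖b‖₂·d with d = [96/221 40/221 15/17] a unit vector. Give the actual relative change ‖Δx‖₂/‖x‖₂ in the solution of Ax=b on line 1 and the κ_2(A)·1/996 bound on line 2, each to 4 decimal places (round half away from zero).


0.0027
0.3182

largest singular value 31/4, smallest 155/6339
κ_2(A) = (31/4) / (155/6339) = 316.9500
bound on ‖Δx‖/‖x‖: κ·ε = 316.9500·1/996 = 0.3182
solve Ax = b  →  x = [0.0987 39.0536 -71.8707]
‖b‖ = 5.3852, ‖x‖ = 81.7961
δb = ε·‖b‖·d = [0.0023 0.0010 0.0048]; solving A·Δx = δb gives ‖Δx‖ = 0.2211
realised ‖Δx‖/‖x‖ = 0.0027
so the bound overstates the realised error by a factor of ≈ 117.7159 (computed from the unrounded values)


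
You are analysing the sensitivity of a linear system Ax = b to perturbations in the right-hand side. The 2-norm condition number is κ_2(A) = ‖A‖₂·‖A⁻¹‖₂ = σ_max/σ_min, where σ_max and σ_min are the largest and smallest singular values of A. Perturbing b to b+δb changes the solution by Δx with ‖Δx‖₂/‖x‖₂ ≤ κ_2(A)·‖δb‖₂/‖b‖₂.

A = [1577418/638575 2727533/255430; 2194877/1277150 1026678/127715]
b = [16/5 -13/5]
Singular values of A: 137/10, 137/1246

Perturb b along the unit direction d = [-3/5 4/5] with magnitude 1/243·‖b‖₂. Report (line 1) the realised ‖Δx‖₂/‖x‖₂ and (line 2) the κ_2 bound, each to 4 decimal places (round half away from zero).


from the listed singular values, σ₁ = 137/10, σ_n = 137/1246
κ = σ_max/σ_min = (137/10)/(137/1246) = 124.6000
κ_2(A)·‖δb‖/‖b‖ = 0.5128
solve Ax = b  →  x = [35.5083 -7.9145]
‖b‖₂ = 4.1231 and ‖x‖₂ = 36.3796
re-solving with b+δb shifts x by Δx of norm 0.1543
dividing the unrounded norms, ‖Δx‖/‖x‖ = 0.0042
tightness: 0.0042 against a bound of 0.5128 (unrounded ratio ≈ 0.0083)

0.0042
0.5128


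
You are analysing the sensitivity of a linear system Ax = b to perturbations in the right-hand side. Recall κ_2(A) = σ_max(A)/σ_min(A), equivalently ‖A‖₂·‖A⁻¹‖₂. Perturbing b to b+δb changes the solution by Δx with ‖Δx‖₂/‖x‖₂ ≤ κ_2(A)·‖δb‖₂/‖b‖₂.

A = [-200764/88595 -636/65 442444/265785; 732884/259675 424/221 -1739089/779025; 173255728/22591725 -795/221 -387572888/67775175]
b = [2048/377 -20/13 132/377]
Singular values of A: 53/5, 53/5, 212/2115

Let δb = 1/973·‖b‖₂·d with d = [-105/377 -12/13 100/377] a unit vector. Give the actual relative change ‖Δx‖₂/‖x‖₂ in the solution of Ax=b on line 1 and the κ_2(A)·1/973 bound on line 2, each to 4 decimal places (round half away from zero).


0.1087
0.1087

largest singular value 53/5, smallest 212/2115
condition number: (53/5) ÷ (212/2115) = 105.7500
κ_2(A)·‖δb‖/‖b‖ = 0.1087
solve Ax = b  →  x = [-0.1243 -0.5105 0.0932]
‖b‖₂ = 5.6569 and ‖x‖₂ = 0.5337
Δx = A⁻¹·δb where δb = 1/973·5.6569·d; ‖Δx‖ = 0.0580
realised ‖Δx‖/‖x‖ = 0.1087
realised/bound = 1 exactly: the bound is attained for this b and d


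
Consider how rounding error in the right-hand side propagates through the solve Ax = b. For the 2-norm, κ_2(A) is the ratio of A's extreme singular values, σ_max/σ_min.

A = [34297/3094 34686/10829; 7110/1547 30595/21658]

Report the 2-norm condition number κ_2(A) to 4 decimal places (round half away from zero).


form AᵀA = [8156761/56644 4163184/99127; 4163184/99127 34014961/2775556] with trace 216848125/1387778 and determinant 9765625/11102224
solving λ² − 216848125/1387778·λ + 9765625/11102224 = 0 gives λ = 625/4, 15625/2775556
κ_2(A) = √(λ_max/λ_min) = √((625/4) / (15625/2775556)) = 166.6000

166.6000


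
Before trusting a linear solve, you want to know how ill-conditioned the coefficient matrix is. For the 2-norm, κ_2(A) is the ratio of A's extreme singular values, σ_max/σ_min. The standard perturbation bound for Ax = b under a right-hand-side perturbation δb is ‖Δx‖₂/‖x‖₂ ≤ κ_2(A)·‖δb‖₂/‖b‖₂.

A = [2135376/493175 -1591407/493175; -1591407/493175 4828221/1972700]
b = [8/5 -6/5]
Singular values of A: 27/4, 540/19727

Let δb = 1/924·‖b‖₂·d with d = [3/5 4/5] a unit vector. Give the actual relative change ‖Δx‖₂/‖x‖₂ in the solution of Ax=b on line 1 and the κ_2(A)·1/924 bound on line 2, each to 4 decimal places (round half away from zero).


from the listed singular values, σ₁ = 27/4, σ_n = 540/19727
κ = σ_max/σ_min = (27/4)/(540/19727) = 246.5875
κ_2(A)·‖δb‖/‖b‖ = 0.2669
solve Ax = b  →  x = [0.2370 -0.1778]
2-norm of b is 2.0000; of x, 0.2963
δb = ε·‖b‖·d = [0.0013 0.0017]; solving A·Δx = δb gives ‖Δx‖ = 0.0791
dividing the unrounded norms, ‖Δx‖/‖x‖ = 0.2669
realised/bound = 1 exactly: the bound is attained for this b and d

0.2669
0.2669


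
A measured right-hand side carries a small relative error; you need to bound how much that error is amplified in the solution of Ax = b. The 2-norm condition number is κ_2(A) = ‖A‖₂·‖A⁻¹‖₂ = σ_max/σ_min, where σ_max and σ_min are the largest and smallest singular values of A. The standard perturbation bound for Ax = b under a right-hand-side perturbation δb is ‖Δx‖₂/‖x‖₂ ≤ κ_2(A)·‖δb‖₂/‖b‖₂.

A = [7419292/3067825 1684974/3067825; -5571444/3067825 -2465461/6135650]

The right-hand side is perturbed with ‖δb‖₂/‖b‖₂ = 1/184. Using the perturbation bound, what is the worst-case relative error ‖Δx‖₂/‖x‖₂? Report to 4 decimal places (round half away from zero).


M = AᵀA = [3443475281056/376462009225 30991044906/15058480369; 30991044906/15058480369 697401898609/1505848036900]. tr(M)=8608746593/895804900, det(M)=3694084/5598780625
char-poly roots: 961/100 and 15376/223951225
κ = σ_max/σ_min = (31/10)/(124/14965) = 374.1250
κ_2(A)·‖δb‖/‖b‖ = 2.0333

2.0333


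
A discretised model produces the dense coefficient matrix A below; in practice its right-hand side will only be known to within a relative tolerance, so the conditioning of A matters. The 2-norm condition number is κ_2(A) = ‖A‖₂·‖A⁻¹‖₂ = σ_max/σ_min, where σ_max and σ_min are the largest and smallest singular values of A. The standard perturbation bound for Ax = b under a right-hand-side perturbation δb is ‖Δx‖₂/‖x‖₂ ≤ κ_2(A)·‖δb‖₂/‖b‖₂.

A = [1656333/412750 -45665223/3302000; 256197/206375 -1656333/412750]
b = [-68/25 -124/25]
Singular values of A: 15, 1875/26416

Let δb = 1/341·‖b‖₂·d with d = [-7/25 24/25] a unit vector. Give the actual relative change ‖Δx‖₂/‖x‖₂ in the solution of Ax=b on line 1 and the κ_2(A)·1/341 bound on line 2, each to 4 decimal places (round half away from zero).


0.0041
0.6197

largest singular value 15, smallest 1875/26416
condition number: 15 ÷ (1875/26416) = 211.3280
bound on ‖Δx‖/‖x‖: κ·ε = 211.3280·1/341 = 0.6197
solve Ax = b  →  x = [-54.1746 -15.5232]
‖b‖ = 5.6569, ‖x‖ = 56.3548
re-solving with b+δb shifts x by Δx of norm 0.2337
relative error = 0.0041
so the bound overstates the realised error by a factor of ≈ 149.4331 (computed from the unrounded values)


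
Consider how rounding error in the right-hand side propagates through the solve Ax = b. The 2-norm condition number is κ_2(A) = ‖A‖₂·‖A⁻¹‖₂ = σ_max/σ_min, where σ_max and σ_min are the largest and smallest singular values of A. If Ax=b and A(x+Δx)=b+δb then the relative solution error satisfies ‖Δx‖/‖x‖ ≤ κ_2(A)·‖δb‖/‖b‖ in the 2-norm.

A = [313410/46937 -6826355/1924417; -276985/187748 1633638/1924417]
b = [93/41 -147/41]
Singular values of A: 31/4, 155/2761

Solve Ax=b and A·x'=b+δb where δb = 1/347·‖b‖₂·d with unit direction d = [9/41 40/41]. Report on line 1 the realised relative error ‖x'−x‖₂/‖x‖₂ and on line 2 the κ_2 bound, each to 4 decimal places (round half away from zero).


largest singular value 31/4, smallest 155/2761
condition number: (31/4) ÷ (155/2761) = 138.0500
κ_2(A)·‖δb‖/‖b‖ = 0.3978
solve Ax = b  →  x = [-24.8061 -47.3340]
‖b‖ = 4.2426, ‖x‖ = 53.4401
with δb = [0.0027 0.0119], A·Δx = δb → ‖Δx‖ = 0.2178
dividing the unrounded norms, ‖Δx‖/‖x‖ = 0.0041
so the bound overstates the realised error by a factor of ≈ 97.6187 (computed from the unrounded values)

0.0041
0.3978


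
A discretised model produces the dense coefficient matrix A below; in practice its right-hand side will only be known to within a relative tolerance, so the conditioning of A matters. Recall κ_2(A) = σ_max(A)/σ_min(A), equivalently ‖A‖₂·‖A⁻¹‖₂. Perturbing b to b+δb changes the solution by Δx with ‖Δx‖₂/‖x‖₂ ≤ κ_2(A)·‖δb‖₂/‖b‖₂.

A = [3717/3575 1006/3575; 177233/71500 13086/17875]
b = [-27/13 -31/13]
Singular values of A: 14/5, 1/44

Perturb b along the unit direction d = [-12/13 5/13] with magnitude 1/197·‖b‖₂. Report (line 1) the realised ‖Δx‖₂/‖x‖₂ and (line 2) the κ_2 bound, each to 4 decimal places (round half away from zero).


largest singular value 14/5, smallest 1/44
κ_2(A) = (14/5) / (1/44) = 123.2000
worst-case relative error ≤ 123.2000 × 1/197 = 0.6254
solve Ax = b  →  x = [-13.3486 41.9400]
‖b‖₂ = 3.1623 and ‖x‖₂ = 44.0130
Δx = A⁻¹·δb where δb = 1/197·3.1623·d; ‖Δx‖ = 0.7063
realised ‖Δx‖/‖x‖ = 0.0160
realised/bound (from unrounded values) ≈ 0.0257

0.0160
0.6254


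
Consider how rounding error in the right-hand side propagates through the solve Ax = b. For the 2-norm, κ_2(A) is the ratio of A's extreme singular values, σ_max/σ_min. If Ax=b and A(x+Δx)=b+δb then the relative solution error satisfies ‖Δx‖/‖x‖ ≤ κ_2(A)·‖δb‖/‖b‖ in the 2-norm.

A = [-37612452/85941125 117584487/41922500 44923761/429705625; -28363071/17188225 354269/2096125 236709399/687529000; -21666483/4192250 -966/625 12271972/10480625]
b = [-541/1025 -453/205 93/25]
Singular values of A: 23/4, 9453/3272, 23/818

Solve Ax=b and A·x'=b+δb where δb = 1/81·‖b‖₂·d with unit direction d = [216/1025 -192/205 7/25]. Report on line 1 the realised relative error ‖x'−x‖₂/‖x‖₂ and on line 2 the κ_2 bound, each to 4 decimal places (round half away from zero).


0.0179
2.5247

largest singular value 23/4, smallest 23/818
κ = σ_max/σ_min = (23/4)/(23/818) = 204.5000
perturbation bound = 204.5000·1/81 = 2.5247
solve Ax = b  →  x = [23.0269 -0.4784 104.1820]
‖b‖₂ = 4.3589 and ‖x‖₂ = 106.6975
Δx = A⁻¹·δb where δb = 1/81·4.3589·d; ‖Δx‖ = 1.9139
realised ‖Δx‖/‖x‖ = 0.0179
so the bound overstates the realised error by a factor of ≈ 140.7490 (computed from the unrounded values)


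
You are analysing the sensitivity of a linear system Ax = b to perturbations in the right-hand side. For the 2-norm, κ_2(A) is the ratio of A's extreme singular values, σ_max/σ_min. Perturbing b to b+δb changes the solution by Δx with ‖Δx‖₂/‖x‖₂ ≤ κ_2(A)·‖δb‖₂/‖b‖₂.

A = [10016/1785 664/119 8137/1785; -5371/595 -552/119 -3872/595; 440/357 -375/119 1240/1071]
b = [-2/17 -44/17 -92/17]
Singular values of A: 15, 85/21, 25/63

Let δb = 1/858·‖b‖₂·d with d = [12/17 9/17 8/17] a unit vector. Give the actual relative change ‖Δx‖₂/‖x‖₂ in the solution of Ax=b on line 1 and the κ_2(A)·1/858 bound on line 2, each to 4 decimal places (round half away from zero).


σ_max = 15, σ_min = 25/63
κ_2(A) = 15 / (25/63) = 37.8000
perturbation bound = 37.8000·1/858 = 0.0441
solve Ax = b  →  x = [5.7701 0.9347 -8.2724]
‖b‖₂ = 6.0000 and ‖x‖₂ = 10.1292
δb = ε·‖b‖·d = [0.0049 0.0037 0.0033]; solving A·Δx = δb gives ‖Δx‖ = 0.0176
realised ‖Δx‖/‖x‖ = 0.0017
so the bound overstates the realised error by a factor of ≈ 25.3230 (computed from the unrounded values)

0.0017
0.0441


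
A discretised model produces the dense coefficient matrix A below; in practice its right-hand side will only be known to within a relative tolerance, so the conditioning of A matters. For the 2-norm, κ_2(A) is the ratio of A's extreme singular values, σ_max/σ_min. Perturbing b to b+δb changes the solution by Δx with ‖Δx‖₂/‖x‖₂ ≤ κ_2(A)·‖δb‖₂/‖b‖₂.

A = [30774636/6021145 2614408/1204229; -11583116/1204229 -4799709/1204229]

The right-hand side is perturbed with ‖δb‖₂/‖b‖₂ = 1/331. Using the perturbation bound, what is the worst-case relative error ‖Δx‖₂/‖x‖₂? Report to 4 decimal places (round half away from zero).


0.8231

M = AᵀA = [14883365493664/125447014225 1240260848172/25089402845; 1240260848172/25089402845 103364483305/5017880569]. tr(M)=103357855481/742290025, det(M)=193877776/742290025
eigenvalues of AᵀA: λ = (tr ± √(tr²−4·det))/2 = 3481/25, 55696/29691601
κ_2(A) = √(λ_max/λ_min) = √((3481/25) / (55696/29691601)) = 272.4500
κ_2(A)·‖δb‖/‖b‖ = 0.8231


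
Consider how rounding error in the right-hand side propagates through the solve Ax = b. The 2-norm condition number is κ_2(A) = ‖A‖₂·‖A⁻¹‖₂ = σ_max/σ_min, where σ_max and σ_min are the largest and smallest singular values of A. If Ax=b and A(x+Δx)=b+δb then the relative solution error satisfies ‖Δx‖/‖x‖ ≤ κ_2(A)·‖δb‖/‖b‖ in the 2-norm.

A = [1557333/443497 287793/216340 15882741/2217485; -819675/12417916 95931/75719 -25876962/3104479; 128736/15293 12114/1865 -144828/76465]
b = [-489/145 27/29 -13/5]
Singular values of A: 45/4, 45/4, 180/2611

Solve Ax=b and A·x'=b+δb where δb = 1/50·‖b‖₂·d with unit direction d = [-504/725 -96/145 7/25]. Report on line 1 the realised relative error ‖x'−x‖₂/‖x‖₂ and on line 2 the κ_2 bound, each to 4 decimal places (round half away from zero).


σ_max = 45/4, σ_min = 180/2611
condition number: (45/4) ÷ (180/2611) = 163.1875
perturbation bound = 163.1875·1/50 = 3.2638
solve Ax = b  →  x = [-8.7577 11.4444 1.6972]
‖b‖ = 4.3589, ‖x‖ = 14.5105
re-solving with b+δb shifts x by Δx of norm 1.2646
realised ‖Δx‖/‖x‖ = 0.0871
realised/bound (from unrounded values) ≈ 0.0267

0.0871
3.2638


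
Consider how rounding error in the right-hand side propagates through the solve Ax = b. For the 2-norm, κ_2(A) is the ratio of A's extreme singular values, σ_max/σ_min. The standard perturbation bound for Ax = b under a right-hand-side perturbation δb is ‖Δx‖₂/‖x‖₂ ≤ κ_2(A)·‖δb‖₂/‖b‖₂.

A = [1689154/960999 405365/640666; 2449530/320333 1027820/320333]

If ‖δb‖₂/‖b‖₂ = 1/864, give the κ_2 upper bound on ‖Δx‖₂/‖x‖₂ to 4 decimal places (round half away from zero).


0.1043

form AᵀA = [33822139336/549386721 4696841005/183128907; 4696841005/183128907 2611526825/244171876] with trace 939599401/13003236 and determinant 2088025/3250809
char-poly roots: 289/4 and 28900/3250809
so κ_2 = √((289/4) / (28900/3250809)) = 90.1500
worst-case relative error ≤ 90.1500 × 1/864 = 0.1043


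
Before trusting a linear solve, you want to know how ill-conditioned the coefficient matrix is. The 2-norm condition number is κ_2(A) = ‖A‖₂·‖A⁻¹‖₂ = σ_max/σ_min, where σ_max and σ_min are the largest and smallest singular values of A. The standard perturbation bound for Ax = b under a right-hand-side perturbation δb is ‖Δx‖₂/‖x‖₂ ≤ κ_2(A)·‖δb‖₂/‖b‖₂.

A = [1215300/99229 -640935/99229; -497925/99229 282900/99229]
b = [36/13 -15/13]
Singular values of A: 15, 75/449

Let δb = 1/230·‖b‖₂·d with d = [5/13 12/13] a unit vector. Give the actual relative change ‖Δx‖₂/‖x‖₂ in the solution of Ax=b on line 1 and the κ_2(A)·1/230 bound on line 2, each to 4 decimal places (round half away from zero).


0.3904
0.3904

σ_max = 15, σ_min = 75/449
condition number: 15 ÷ (75/449) = 89.8000
bound on ‖Δx‖/‖x‖: κ·ε = 89.8000·1/230 = 0.3904
solve Ax = b  →  x = [0.1765 -0.0941]
‖b‖₂ = 3.0000 and ‖x‖₂ = 0.2000
δb = ε·‖b‖·d = [0.0050 0.0120]; solving A·Δx = δb gives ‖Δx‖ = 0.0781
relative error = 0.3904
tightness: 0.3904 against a bound of 0.3904; the bound is attained (ratio 1)


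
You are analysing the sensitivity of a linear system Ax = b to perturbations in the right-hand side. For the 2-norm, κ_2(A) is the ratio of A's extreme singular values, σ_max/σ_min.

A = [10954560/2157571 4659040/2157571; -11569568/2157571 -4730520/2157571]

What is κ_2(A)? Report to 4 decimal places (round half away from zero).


143.0750

AᵀA = [301851710464/5535211201 125764335360/5535211201; 125764335360/5535211201 52419112000/5535211201]; tr = 2096277056/32752729, det = 6553600/32752729
char-poly roots: 64 and 102400/32752729
κ = σ_max/σ_min = 8/(320/5723) = 143.0750


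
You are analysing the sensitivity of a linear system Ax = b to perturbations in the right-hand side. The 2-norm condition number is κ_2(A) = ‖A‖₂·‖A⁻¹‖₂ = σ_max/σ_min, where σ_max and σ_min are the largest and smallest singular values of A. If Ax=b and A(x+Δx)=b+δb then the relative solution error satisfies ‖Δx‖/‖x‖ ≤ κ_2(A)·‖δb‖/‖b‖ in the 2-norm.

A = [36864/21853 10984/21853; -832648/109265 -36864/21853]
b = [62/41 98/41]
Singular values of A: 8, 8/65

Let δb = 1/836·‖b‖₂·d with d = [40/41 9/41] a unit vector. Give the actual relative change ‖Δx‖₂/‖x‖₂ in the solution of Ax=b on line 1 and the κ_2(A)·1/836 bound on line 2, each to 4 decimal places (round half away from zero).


0.0017
0.0778

σ_max = 8, σ_min = 8/65
κ = σ_max/σ_min = 8/(8/65) = 65.0000
bound on ‖Δx‖/‖x‖: κ·ε = 65.0000·1/836 = 0.0778
solve Ax = b  →  x = [-3.8110 15.7988]
‖b‖ = 2.8284, ‖x‖ = 16.2519
with δb = [0.0033 0.0007], A·Δx = δb → ‖Δx‖ = 0.0275
realised ‖Δx‖/‖x‖ = 0.0017
so the bound overstates the realised error by a factor of ≈ 45.9674 (computed from the unrounded values)


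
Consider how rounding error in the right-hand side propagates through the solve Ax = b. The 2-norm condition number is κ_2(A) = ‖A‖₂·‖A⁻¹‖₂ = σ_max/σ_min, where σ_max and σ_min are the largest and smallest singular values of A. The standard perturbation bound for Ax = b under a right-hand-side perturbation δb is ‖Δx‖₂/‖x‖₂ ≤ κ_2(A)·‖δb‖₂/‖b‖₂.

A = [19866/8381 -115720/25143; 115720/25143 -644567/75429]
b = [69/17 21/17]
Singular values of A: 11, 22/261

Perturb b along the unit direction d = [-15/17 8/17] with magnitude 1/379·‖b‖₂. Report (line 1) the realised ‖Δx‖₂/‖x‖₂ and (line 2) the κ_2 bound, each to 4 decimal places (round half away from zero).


σ_max = 11, σ_min = 22/261
condition number: 11 ÷ (22/261) = 130.5000
bound on ‖Δx‖/‖x‖: κ·ε = 130.5000·1/379 = 0.3443
solve Ax = b  →  x = [-31.2754 -16.9893]
‖b‖ = 4.2426, ‖x‖ = 35.5920
δb = ε·‖b‖·d = [-0.0099 0.0053]; solving A·Δx = δb gives ‖Δx‖ = 0.1328
dividing the unrounded norms, ‖Δx‖/‖x‖ = 0.0037
realised/bound (from unrounded values) ≈ 0.0108

0.0037
0.3443


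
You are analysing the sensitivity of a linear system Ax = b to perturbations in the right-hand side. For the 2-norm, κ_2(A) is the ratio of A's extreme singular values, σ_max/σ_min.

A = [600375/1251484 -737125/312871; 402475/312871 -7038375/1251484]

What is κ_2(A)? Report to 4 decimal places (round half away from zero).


117.4000

form AᵀA = [17468805625/9267527824 -4845150000/579220489; -4845150000/579220489 344570265625/9267527824] with trace 107685625/2756552 and determinant 9765625/88209664
eigenvalues of AᵀA: λ = (tr ± √(tr²−4·det))/2 = 625/16, 15625/5513104
κ = σ_max/σ_min = (25/4)/(125/2348) = 117.4000


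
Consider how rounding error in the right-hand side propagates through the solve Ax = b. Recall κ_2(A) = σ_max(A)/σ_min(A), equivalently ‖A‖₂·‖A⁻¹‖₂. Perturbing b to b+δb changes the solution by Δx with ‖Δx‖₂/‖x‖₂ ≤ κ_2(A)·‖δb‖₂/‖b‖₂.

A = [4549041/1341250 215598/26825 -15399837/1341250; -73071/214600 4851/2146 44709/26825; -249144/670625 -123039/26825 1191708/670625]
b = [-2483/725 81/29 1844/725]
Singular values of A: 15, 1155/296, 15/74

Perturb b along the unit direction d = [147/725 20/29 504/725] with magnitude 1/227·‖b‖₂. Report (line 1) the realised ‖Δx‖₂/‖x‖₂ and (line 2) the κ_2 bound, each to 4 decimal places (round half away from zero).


from the listed singular values, σ₁ = 15, σ_n = 15/74
condition number: 15 ÷ (15/74) = 74.0000
κ_2(A)·‖δb‖/‖b‖ = 0.3260
solve Ax = b  →  x = [14.1052 0.0450 4.4964]
‖b‖ = 5.0990, ‖x‖ = 14.8046
Δx = A⁻¹·δb where δb = 1/227·5.0990·d; ‖Δx‖ = 0.1108
relative error = 0.0075
so the bound overstates the realised error by a factor of ≈ 43.5514 (computed from the unrounded values)

0.0075
0.3260


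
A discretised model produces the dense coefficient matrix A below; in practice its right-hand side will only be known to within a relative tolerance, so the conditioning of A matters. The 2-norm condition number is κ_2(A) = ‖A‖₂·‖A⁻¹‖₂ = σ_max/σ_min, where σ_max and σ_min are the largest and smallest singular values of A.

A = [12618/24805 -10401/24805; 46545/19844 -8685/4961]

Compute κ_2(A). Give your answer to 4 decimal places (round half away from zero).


96.8000

M = AᵀA = [33734889/5856400 -6324237/1464100; -6324237/1464100 1186146/366025]. tr(M)=2108529/234256, det(M)=2025/234256
λ_max, λ_min = (2108529/234256 ± √4443997070241/54875873536)/2 = 9, 225/234256
so κ_2 = √(9 / (225/234256)) = 96.8000


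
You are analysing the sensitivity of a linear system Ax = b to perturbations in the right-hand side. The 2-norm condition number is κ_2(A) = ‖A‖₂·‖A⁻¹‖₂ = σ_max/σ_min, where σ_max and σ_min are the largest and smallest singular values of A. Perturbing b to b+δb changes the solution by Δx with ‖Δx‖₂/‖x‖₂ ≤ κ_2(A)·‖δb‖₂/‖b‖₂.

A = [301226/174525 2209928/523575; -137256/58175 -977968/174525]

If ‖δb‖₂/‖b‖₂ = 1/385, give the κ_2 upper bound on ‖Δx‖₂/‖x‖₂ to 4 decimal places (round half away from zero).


form AᵀA = [10411599556/1218359025 14990204432/731015415; 14990204432/731015415 539662977856/10965231225] with trace 749547188/12976605 and determinant 133448704/1622075625
eigenvalues of AᵀA: λ = (tr ± √(tr²−4·det))/2 = 1444/25, 92416/64883025
σ_max=√(1444/25)=(38/5), σ_min=√(92416/64883025)=(304/8055) → κ = 201.3750
bound on ‖Δx‖/‖x‖: κ·ε = 201.3750·1/385 = 0.5231

0.5231


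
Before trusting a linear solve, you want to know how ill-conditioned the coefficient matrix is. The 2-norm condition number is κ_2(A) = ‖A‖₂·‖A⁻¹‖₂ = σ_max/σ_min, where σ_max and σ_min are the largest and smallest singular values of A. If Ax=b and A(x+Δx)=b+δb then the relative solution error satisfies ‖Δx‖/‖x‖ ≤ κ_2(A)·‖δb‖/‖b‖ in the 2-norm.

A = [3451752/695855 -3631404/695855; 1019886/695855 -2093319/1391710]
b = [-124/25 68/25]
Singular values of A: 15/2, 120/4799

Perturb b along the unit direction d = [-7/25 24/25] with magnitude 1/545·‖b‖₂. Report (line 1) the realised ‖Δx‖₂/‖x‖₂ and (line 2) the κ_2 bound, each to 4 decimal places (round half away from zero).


from the listed singular values, σ₁ = 15/2, σ_n = 120/4799
κ = σ_max/σ_min = (15/2)/(120/4799) = 299.9375
perturbation bound = 299.9375·1/545 = 0.5503
solve Ax = b  →  x = [115.4701 110.7080]
‖b‖₂ = 5.6569 and ‖x‖₂ = 159.9676
with δb = [-0.0029 0.0100], A·Δx = δb → ‖Δx‖ = 0.4151
dividing the unrounded norms, ‖Δx‖/‖x‖ = 0.0026
tightness: 0.0026 against a bound of 0.5503 (unrounded ratio ≈ 0.0047)

0.0026
0.5503


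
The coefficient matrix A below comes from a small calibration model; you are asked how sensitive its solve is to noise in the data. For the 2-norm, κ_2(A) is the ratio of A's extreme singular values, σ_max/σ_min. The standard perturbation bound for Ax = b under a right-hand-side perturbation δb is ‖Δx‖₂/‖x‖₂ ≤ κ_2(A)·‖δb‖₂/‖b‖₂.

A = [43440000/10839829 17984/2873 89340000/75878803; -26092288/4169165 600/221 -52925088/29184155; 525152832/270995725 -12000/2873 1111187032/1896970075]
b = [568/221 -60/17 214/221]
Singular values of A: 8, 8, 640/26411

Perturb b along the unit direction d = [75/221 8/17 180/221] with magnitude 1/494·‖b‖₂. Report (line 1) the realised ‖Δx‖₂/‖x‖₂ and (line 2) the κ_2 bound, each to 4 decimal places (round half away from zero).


largest singular value 8, smallest 640/26411
condition number: 8 ÷ (640/26411) = 330.1375
bound on ‖Δx‖/‖x‖: κ·ε = 330.1375·1/494 = 0.6683
solve Ax = b  →  x = [0.5354 0.0385 0.1562]
‖b‖₂ = 4.4721 and ‖x‖₂ = 0.5590
Δx = A⁻¹·δb where δb = 1/494·4.4721·d; ‖Δx‖ = 0.3736
dividing the unrounded norms, ‖Δx‖/‖x‖ = 0.6683
tightness: 0.6683 against a bound of 0.6683; the bound is attained (ratio 1)

0.6683
0.6683


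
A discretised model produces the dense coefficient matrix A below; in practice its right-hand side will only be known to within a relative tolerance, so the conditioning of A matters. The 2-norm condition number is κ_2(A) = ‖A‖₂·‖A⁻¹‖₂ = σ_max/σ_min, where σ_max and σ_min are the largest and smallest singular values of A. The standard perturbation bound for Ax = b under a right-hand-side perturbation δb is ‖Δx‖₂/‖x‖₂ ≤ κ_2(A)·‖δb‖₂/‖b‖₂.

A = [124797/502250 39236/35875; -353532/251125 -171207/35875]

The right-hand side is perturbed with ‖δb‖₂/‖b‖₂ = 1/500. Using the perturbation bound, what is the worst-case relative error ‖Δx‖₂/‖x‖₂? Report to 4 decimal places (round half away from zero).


form AᵀA = [61334181/30012500 7492614/1071875; 7492614/1071875 3670589/153125] with trace 6246157/240100 and determinant 751689/6002500
solving λ² − 6246157/240100·λ + 751689/6002500 = 0 gives λ = 2601/100, 289/60025
σ_max=√(2601/100)=(51/10), σ_min=√(289/60025)=(17/245) → κ = 73.5000
κ_2(A)·‖δb‖/‖b‖ = 0.1470

0.1470


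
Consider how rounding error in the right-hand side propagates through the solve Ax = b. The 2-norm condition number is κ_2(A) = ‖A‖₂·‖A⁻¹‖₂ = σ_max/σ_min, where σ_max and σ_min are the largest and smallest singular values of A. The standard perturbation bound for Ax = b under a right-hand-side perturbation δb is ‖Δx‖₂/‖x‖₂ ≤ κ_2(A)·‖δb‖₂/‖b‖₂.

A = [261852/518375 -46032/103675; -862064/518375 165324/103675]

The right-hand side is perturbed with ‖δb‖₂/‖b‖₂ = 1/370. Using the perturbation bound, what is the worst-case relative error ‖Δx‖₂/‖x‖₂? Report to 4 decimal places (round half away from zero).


0.2319

M = AᵀA = [1298753296/429940225 -247317504/85988045; -247317504/85988045 47121552/17197609]. tr(M)=2945056/511225, det(M)=2304/511225
λ_max, λ_min = (2945056/511225 ± √8668643393536/261351000625)/2 = 144/25, 16/20449
σ_max=√(144/25)=(12/5), σ_min=√(16/20449)=(4/143) → κ = 85.8000
perturbation bound = 85.8000·1/370 = 0.2319


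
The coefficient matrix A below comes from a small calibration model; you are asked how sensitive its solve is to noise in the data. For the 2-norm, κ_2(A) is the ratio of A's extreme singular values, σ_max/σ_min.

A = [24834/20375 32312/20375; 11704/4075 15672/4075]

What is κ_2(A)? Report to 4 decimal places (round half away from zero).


AᵀA = [4041317956/415140625 5388063408/415140625; 5388063408/415140625 7184354944/415140625]; tr = 449026916/16605625, det = 7311616/415140625
char-poly roots: 676/25 and 10816/16605625
so κ_2 = √((676/25) / (10816/16605625)) = 203.7500

203.7500


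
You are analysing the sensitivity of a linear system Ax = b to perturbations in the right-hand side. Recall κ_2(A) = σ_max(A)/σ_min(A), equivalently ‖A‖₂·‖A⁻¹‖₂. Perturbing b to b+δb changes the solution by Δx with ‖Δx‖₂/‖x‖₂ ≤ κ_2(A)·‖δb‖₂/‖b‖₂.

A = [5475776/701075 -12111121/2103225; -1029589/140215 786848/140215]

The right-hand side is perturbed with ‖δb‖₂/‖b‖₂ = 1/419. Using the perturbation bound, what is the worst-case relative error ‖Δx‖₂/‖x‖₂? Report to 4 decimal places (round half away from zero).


M = AᵀA = [67164637961/584430625 -151102900256/1753291875; -151102900256/1753291875 340051666201/5259875625]. tr(M)=37781336314/210395025, det(M)=20151121/8415801
char-poly roots: 4489/25 and 112225/8415801
κ = σ_max/σ_min = (67/5)/(335/2901) = 116.0400
worst-case relative error ≤ 116.0400 × 1/419 = 0.2769

0.2769


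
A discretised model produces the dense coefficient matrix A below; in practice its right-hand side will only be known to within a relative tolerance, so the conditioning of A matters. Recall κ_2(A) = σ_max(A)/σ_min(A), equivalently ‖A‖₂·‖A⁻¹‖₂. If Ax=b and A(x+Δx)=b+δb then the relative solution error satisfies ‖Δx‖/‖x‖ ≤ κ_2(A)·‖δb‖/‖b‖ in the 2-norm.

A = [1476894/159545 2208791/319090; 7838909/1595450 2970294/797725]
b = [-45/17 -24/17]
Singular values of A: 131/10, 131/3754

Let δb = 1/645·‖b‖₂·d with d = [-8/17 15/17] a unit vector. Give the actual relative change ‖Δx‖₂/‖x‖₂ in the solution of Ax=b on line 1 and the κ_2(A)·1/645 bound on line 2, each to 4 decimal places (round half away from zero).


0.5820
0.5820

σ_max = 131/10, σ_min = 131/3754
condition number: (131/10) ÷ (131/3754) = 375.4000
κ_2(A)·‖δb‖/‖b‖ = 0.5820
solve Ax = b  →  x = [-0.1832 -0.1374]
‖b‖₂ = 3.0000 and ‖x‖₂ = 0.2290
re-solving with b+δb shifts x by Δx of norm 0.1333
realised ‖Δx‖/‖x‖ = 0.5820
realised/bound = 1 exactly: the bound is attained for this b and d


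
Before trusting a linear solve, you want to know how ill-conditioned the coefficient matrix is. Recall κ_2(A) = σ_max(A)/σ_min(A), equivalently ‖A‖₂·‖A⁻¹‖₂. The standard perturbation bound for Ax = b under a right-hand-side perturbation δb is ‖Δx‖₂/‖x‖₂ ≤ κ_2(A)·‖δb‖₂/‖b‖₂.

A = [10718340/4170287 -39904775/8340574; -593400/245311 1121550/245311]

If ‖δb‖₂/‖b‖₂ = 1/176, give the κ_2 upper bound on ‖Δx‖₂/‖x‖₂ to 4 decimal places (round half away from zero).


1.8023

form AᵀA = [257605851600/20679302809 -482989296750/20679302809; -482989296750/20679302809 3622465965625/82717211236] with trace 16099963225/286218724 and determinant 2250000/71554681
char-poly roots: 225/4 and 40000/71554681
σ_max=√(225/4)=(15/2), σ_min=√(40000/71554681)=(200/8459) → κ = 317.2125
κ_2(A)·‖δb‖/‖b‖ = 1.8023


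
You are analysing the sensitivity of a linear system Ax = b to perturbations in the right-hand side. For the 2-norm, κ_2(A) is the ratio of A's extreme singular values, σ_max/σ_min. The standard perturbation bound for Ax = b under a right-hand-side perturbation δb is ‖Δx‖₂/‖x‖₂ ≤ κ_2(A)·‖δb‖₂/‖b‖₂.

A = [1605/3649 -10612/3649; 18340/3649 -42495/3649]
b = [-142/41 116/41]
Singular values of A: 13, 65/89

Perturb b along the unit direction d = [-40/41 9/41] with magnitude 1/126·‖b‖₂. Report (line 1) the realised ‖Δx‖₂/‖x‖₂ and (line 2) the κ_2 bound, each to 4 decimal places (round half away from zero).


σ_max = 13, σ_min = 65/89
κ_2(A) = 13 / (65/89) = 17.8000
κ_2(A)·‖δb‖/‖b‖ = 0.1413
solve Ax = b  →  x = [5.1148 1.9645]
‖b‖ = 4.4721, ‖x‖ = 5.4791
δb = ε·‖b‖·d = [-0.0346 0.0078]; solving A·Δx = δb gives ‖Δx‖ = 0.0486
dividing the unrounded norms, ‖Δx‖/‖x‖ = 0.0089
realised/bound (from unrounded values) ≈ 0.0628

0.0089
0.1413


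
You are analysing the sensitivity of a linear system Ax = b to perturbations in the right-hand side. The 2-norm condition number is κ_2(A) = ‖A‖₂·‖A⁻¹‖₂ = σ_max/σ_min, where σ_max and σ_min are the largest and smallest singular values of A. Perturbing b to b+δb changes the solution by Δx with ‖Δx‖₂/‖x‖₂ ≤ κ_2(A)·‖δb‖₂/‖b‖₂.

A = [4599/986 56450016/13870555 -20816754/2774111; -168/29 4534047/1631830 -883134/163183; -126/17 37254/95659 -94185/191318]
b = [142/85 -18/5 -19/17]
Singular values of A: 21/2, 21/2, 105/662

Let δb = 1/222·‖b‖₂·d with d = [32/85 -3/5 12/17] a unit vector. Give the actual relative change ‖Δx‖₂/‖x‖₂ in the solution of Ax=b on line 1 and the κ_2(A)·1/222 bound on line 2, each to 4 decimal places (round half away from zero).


largest singular value 21/2, smallest 105/662
κ_2(A) = (21/2) / (105/662) = 66.2000
κ_2(A)·‖δb‖/‖b‖ = 0.2982
solve Ax = b  →  x = [0.3350 11.0905 6.0005]
‖b‖ = 4.1231, ‖x‖ = 12.6142
with δb = [0.0070 -0.0111 0.0131], A·Δx = δb → ‖Δx‖ = 0.1171
realised ‖Δx‖/‖x‖ = 0.0093
tightness: 0.0093 against a bound of 0.2982 (unrounded ratio ≈ 0.0311)

0.0093
0.2982


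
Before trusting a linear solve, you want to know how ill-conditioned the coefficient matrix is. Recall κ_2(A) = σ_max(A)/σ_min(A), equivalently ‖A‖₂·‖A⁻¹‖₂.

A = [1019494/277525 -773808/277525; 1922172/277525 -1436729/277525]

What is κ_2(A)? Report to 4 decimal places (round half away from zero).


form AᵀA = [3276202916/53301125 -2457116172/53301125; -2457116172/53301125 1842885149/53301125] with trace 1023817613/10660225 and determinant 23059204/266505625
char-poly roots: 2401/25 and 9604/10660225
κ_2(A) = √(λ_max/λ_min) = √((2401/25) / (9604/10660225)) = 326.5000

326.5000


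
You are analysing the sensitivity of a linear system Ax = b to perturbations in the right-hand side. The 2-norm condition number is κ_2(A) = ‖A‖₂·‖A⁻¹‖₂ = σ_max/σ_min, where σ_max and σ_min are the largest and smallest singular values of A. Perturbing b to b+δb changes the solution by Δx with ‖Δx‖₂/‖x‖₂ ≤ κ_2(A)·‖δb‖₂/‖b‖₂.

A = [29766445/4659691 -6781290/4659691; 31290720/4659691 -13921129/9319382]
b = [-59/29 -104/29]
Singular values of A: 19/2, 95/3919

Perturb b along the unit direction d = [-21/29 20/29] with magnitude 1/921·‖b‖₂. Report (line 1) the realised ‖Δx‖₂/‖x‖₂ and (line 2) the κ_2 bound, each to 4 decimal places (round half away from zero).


0.0045
0.4255

σ_max = 19/2, σ_min = 95/3919
κ_2(A) = (19/2) / (95/3919) = 391.9000
perturbation bound = 391.9000·1/921 = 0.4255
solve Ax = b  →  x = [-9.4662 -40.1540]
‖b‖ = 4.1231, ‖x‖ = 41.2548
Δx = A⁻¹·δb where δb = 1/921·4.1231·d; ‖Δx‖ = 0.1847
dividing the unrounded norms, ‖Δx‖/‖x‖ = 0.0045
tightness: 0.0045 against a bound of 0.4255 (unrounded ratio ≈ 0.0105)


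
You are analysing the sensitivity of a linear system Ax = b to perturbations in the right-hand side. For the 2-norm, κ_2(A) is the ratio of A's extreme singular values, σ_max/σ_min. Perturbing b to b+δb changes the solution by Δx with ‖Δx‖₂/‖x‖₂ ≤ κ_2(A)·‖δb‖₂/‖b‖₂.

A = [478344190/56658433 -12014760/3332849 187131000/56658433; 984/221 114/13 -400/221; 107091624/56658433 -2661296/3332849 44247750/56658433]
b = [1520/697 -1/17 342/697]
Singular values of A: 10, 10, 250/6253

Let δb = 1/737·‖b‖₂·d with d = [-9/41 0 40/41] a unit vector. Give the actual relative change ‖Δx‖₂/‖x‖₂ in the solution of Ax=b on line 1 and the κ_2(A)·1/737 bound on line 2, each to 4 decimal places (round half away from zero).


0.3394
0.3394

from the listed singular values, σ₁ = 10, σ_n = 250/6253
κ = σ_max/σ_min = 10/(250/6253) = 250.1200
bound on ‖Δx‖/‖x‖: κ·ε = 250.1200·1/737 = 0.3394
solve Ax = b  →  x = [0.1908 -0.0877 0.0769]
‖b‖₂ = 2.2361 and ‖x‖₂ = 0.2236
Δx = A⁻¹·δb where δb = 1/737·2.2361·d; ‖Δx‖ = 0.0759
realised ‖Δx‖/‖x‖ = 0.3394
realised/bound = 1 exactly: the bound is attained for this b and d


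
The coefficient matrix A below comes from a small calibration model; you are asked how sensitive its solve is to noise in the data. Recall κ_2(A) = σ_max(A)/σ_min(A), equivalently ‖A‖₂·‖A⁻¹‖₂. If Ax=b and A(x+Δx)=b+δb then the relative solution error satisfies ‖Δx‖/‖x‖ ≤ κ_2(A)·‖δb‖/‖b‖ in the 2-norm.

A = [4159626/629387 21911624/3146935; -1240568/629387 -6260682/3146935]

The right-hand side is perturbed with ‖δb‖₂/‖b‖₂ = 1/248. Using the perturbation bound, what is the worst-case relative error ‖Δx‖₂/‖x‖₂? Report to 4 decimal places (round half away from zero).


0.7001

form AᵀA = [18841497422500/396127995769 19782192528000/396127995769; 19782192528000/396127995769 20772616216900/396127995769] with trace 47103583400/471020209 and determinant 156250000/471020209
solving λ² − 47103583400/471020209·λ + 156250000/471020209 = 0 gives λ = 100, 1562500/471020209
κ = σ_max/σ_min = 10/(1250/21703) = 173.6240
worst-case relative error ≤ 173.6240 × 1/248 = 0.7001


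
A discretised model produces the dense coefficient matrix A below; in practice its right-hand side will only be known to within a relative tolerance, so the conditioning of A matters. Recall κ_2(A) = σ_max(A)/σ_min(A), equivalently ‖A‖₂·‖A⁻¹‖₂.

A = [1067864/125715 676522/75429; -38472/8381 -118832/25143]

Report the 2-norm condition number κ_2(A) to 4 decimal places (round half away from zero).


AᵀA = [5098113664/54686025 3211626992/32811615; 3211626992/32811615 2023430500/19686969]; tr = 114707236/585225, det = 614656/585225
λ_max, λ_min = (114707236/585225 ± √13156311142529296/342488300625)/2 = 196, 3136/585225
κ = σ_max/σ_min = 14/(56/765) = 191.2500

191.2500


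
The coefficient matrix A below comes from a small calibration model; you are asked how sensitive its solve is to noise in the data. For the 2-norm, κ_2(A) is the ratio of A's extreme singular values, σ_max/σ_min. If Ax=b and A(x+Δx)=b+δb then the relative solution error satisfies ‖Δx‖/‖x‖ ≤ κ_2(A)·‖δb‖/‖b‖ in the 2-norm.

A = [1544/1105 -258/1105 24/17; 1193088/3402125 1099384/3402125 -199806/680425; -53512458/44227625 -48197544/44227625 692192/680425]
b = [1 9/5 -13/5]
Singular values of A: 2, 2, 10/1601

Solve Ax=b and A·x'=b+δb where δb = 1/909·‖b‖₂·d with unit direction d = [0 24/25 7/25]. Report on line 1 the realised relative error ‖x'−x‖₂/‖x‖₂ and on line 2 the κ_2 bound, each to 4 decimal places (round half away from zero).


largest singular value 2, smallest 10/1601
κ = σ_max/σ_min = 2/(10/1601) = 320.2000
bound on ‖Δx‖/‖x‖: κ·ε = 320.2000·1/909 = 0.3523
solve Ax = b  →  x = [-53.0385 131.1923 74.9000]
‖b‖₂ = 3.3166 and ‖x‖₂ = 160.1078
δb = ε·‖b‖·d = [0.0000 0.0035 0.0010]; solving A·Δx = δb gives ‖Δx‖ = 0.5841
dividing the unrounded norms, ‖Δx‖/‖x‖ = 0.0036
realised/bound (from unrounded values) ≈ 0.0104

0.0036
0.3523
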